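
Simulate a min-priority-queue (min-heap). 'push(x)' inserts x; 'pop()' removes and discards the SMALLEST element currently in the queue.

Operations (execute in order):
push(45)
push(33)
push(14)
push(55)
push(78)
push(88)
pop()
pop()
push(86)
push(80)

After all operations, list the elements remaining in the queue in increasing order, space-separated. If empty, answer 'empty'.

push(45): heap contents = [45]
push(33): heap contents = [33, 45]
push(14): heap contents = [14, 33, 45]
push(55): heap contents = [14, 33, 45, 55]
push(78): heap contents = [14, 33, 45, 55, 78]
push(88): heap contents = [14, 33, 45, 55, 78, 88]
pop() → 14: heap contents = [33, 45, 55, 78, 88]
pop() → 33: heap contents = [45, 55, 78, 88]
push(86): heap contents = [45, 55, 78, 86, 88]
push(80): heap contents = [45, 55, 78, 80, 86, 88]

Answer: 45 55 78 80 86 88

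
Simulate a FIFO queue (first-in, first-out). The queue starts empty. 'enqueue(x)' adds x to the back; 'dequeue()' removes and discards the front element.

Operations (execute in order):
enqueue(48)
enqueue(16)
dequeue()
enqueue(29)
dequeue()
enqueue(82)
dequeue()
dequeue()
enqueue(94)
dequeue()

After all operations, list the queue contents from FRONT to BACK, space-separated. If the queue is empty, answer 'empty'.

enqueue(48): [48]
enqueue(16): [48, 16]
dequeue(): [16]
enqueue(29): [16, 29]
dequeue(): [29]
enqueue(82): [29, 82]
dequeue(): [82]
dequeue(): []
enqueue(94): [94]
dequeue(): []

Answer: empty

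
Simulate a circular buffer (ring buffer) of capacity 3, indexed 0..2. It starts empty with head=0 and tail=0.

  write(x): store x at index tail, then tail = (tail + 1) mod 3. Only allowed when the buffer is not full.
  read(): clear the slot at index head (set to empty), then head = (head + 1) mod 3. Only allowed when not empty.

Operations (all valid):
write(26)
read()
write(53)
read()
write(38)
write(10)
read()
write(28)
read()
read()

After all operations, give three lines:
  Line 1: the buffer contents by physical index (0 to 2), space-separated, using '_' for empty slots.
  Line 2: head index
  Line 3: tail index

Answer: _ _ _
2
2

Derivation:
write(26): buf=[26 _ _], head=0, tail=1, size=1
read(): buf=[_ _ _], head=1, tail=1, size=0
write(53): buf=[_ 53 _], head=1, tail=2, size=1
read(): buf=[_ _ _], head=2, tail=2, size=0
write(38): buf=[_ _ 38], head=2, tail=0, size=1
write(10): buf=[10 _ 38], head=2, tail=1, size=2
read(): buf=[10 _ _], head=0, tail=1, size=1
write(28): buf=[10 28 _], head=0, tail=2, size=2
read(): buf=[_ 28 _], head=1, tail=2, size=1
read(): buf=[_ _ _], head=2, tail=2, size=0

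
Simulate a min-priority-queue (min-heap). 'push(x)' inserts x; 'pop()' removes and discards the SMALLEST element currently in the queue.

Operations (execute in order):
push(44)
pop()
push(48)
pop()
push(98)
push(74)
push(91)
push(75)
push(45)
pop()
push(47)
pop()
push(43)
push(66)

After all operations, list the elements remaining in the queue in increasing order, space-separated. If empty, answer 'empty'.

Answer: 43 66 74 75 91 98

Derivation:
push(44): heap contents = [44]
pop() → 44: heap contents = []
push(48): heap contents = [48]
pop() → 48: heap contents = []
push(98): heap contents = [98]
push(74): heap contents = [74, 98]
push(91): heap contents = [74, 91, 98]
push(75): heap contents = [74, 75, 91, 98]
push(45): heap contents = [45, 74, 75, 91, 98]
pop() → 45: heap contents = [74, 75, 91, 98]
push(47): heap contents = [47, 74, 75, 91, 98]
pop() → 47: heap contents = [74, 75, 91, 98]
push(43): heap contents = [43, 74, 75, 91, 98]
push(66): heap contents = [43, 66, 74, 75, 91, 98]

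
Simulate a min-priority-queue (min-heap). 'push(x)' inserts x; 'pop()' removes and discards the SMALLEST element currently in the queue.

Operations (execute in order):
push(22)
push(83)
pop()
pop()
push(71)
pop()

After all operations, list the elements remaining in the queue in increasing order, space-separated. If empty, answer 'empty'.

Answer: empty

Derivation:
push(22): heap contents = [22]
push(83): heap contents = [22, 83]
pop() → 22: heap contents = [83]
pop() → 83: heap contents = []
push(71): heap contents = [71]
pop() → 71: heap contents = []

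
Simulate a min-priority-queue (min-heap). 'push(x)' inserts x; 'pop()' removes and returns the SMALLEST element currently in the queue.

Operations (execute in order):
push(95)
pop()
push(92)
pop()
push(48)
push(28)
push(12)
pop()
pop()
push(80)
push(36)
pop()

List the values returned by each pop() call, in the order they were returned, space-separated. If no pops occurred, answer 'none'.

push(95): heap contents = [95]
pop() → 95: heap contents = []
push(92): heap contents = [92]
pop() → 92: heap contents = []
push(48): heap contents = [48]
push(28): heap contents = [28, 48]
push(12): heap contents = [12, 28, 48]
pop() → 12: heap contents = [28, 48]
pop() → 28: heap contents = [48]
push(80): heap contents = [48, 80]
push(36): heap contents = [36, 48, 80]
pop() → 36: heap contents = [48, 80]

Answer: 95 92 12 28 36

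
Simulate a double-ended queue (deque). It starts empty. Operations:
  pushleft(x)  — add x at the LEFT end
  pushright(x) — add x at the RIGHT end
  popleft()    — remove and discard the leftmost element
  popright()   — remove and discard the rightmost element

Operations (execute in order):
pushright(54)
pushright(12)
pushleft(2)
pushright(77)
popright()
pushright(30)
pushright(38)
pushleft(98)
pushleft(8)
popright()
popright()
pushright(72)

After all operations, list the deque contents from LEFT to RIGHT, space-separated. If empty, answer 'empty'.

pushright(54): [54]
pushright(12): [54, 12]
pushleft(2): [2, 54, 12]
pushright(77): [2, 54, 12, 77]
popright(): [2, 54, 12]
pushright(30): [2, 54, 12, 30]
pushright(38): [2, 54, 12, 30, 38]
pushleft(98): [98, 2, 54, 12, 30, 38]
pushleft(8): [8, 98, 2, 54, 12, 30, 38]
popright(): [8, 98, 2, 54, 12, 30]
popright(): [8, 98, 2, 54, 12]
pushright(72): [8, 98, 2, 54, 12, 72]

Answer: 8 98 2 54 12 72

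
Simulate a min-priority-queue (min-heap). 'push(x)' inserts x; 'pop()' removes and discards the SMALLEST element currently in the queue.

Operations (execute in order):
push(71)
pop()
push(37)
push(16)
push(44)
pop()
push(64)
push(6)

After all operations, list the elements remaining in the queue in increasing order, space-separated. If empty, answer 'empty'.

push(71): heap contents = [71]
pop() → 71: heap contents = []
push(37): heap contents = [37]
push(16): heap contents = [16, 37]
push(44): heap contents = [16, 37, 44]
pop() → 16: heap contents = [37, 44]
push(64): heap contents = [37, 44, 64]
push(6): heap contents = [6, 37, 44, 64]

Answer: 6 37 44 64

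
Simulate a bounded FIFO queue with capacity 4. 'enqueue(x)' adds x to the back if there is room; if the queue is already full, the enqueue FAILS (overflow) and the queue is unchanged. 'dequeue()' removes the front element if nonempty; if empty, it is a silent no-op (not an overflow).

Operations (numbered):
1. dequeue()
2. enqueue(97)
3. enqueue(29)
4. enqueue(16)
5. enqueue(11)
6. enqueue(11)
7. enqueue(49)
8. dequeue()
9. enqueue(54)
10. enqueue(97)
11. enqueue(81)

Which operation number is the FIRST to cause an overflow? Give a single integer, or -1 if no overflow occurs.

1. dequeue(): empty, no-op, size=0
2. enqueue(97): size=1
3. enqueue(29): size=2
4. enqueue(16): size=3
5. enqueue(11): size=4
6. enqueue(11): size=4=cap → OVERFLOW (fail)
7. enqueue(49): size=4=cap → OVERFLOW (fail)
8. dequeue(): size=3
9. enqueue(54): size=4
10. enqueue(97): size=4=cap → OVERFLOW (fail)
11. enqueue(81): size=4=cap → OVERFLOW (fail)

Answer: 6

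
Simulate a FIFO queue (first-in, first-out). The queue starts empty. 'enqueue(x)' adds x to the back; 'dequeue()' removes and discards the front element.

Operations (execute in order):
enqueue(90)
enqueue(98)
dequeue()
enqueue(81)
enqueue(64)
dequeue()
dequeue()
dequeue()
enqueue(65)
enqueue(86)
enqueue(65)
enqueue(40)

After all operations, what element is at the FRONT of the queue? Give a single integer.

enqueue(90): queue = [90]
enqueue(98): queue = [90, 98]
dequeue(): queue = [98]
enqueue(81): queue = [98, 81]
enqueue(64): queue = [98, 81, 64]
dequeue(): queue = [81, 64]
dequeue(): queue = [64]
dequeue(): queue = []
enqueue(65): queue = [65]
enqueue(86): queue = [65, 86]
enqueue(65): queue = [65, 86, 65]
enqueue(40): queue = [65, 86, 65, 40]

Answer: 65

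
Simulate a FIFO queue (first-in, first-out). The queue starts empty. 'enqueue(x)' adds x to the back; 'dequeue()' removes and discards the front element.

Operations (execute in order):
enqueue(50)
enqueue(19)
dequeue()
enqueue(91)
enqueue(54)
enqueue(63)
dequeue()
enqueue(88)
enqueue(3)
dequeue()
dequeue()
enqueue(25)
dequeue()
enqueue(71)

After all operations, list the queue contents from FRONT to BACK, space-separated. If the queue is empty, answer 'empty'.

Answer: 88 3 25 71

Derivation:
enqueue(50): [50]
enqueue(19): [50, 19]
dequeue(): [19]
enqueue(91): [19, 91]
enqueue(54): [19, 91, 54]
enqueue(63): [19, 91, 54, 63]
dequeue(): [91, 54, 63]
enqueue(88): [91, 54, 63, 88]
enqueue(3): [91, 54, 63, 88, 3]
dequeue(): [54, 63, 88, 3]
dequeue(): [63, 88, 3]
enqueue(25): [63, 88, 3, 25]
dequeue(): [88, 3, 25]
enqueue(71): [88, 3, 25, 71]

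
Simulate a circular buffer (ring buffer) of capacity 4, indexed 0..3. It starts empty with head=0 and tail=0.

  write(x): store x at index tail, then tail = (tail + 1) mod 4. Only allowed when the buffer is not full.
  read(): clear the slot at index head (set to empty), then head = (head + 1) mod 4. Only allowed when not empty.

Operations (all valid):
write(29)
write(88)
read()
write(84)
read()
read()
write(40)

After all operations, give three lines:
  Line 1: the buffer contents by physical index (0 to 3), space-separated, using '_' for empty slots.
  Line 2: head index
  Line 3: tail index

write(29): buf=[29 _ _ _], head=0, tail=1, size=1
write(88): buf=[29 88 _ _], head=0, tail=2, size=2
read(): buf=[_ 88 _ _], head=1, tail=2, size=1
write(84): buf=[_ 88 84 _], head=1, tail=3, size=2
read(): buf=[_ _ 84 _], head=2, tail=3, size=1
read(): buf=[_ _ _ _], head=3, tail=3, size=0
write(40): buf=[_ _ _ 40], head=3, tail=0, size=1

Answer: _ _ _ 40
3
0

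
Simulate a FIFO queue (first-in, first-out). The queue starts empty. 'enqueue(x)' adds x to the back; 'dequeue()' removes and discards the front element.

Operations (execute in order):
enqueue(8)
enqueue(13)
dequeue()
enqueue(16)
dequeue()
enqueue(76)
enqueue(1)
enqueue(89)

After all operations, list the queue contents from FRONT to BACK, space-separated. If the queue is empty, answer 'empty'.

enqueue(8): [8]
enqueue(13): [8, 13]
dequeue(): [13]
enqueue(16): [13, 16]
dequeue(): [16]
enqueue(76): [16, 76]
enqueue(1): [16, 76, 1]
enqueue(89): [16, 76, 1, 89]

Answer: 16 76 1 89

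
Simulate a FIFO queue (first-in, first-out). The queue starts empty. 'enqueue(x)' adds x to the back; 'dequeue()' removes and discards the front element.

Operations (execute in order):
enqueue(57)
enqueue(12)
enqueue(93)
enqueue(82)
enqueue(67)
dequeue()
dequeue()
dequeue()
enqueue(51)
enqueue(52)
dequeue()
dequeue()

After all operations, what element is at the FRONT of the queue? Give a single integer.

enqueue(57): queue = [57]
enqueue(12): queue = [57, 12]
enqueue(93): queue = [57, 12, 93]
enqueue(82): queue = [57, 12, 93, 82]
enqueue(67): queue = [57, 12, 93, 82, 67]
dequeue(): queue = [12, 93, 82, 67]
dequeue(): queue = [93, 82, 67]
dequeue(): queue = [82, 67]
enqueue(51): queue = [82, 67, 51]
enqueue(52): queue = [82, 67, 51, 52]
dequeue(): queue = [67, 51, 52]
dequeue(): queue = [51, 52]

Answer: 51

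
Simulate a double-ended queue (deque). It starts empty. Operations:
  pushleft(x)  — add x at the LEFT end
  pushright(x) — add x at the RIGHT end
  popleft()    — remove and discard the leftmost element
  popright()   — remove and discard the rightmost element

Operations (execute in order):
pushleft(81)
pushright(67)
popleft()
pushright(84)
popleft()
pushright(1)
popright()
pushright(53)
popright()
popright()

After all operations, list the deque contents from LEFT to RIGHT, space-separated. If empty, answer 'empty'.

pushleft(81): [81]
pushright(67): [81, 67]
popleft(): [67]
pushright(84): [67, 84]
popleft(): [84]
pushright(1): [84, 1]
popright(): [84]
pushright(53): [84, 53]
popright(): [84]
popright(): []

Answer: empty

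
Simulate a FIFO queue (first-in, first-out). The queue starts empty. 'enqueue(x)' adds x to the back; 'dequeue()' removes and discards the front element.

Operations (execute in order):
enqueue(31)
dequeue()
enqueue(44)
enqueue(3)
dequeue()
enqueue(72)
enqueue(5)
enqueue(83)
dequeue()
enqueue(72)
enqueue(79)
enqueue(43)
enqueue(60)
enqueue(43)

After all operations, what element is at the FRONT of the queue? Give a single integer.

Answer: 72

Derivation:
enqueue(31): queue = [31]
dequeue(): queue = []
enqueue(44): queue = [44]
enqueue(3): queue = [44, 3]
dequeue(): queue = [3]
enqueue(72): queue = [3, 72]
enqueue(5): queue = [3, 72, 5]
enqueue(83): queue = [3, 72, 5, 83]
dequeue(): queue = [72, 5, 83]
enqueue(72): queue = [72, 5, 83, 72]
enqueue(79): queue = [72, 5, 83, 72, 79]
enqueue(43): queue = [72, 5, 83, 72, 79, 43]
enqueue(60): queue = [72, 5, 83, 72, 79, 43, 60]
enqueue(43): queue = [72, 5, 83, 72, 79, 43, 60, 43]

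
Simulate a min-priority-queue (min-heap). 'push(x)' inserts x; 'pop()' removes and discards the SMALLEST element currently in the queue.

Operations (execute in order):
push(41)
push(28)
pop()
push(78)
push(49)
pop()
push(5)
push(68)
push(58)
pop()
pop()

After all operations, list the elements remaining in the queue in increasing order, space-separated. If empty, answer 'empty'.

push(41): heap contents = [41]
push(28): heap contents = [28, 41]
pop() → 28: heap contents = [41]
push(78): heap contents = [41, 78]
push(49): heap contents = [41, 49, 78]
pop() → 41: heap contents = [49, 78]
push(5): heap contents = [5, 49, 78]
push(68): heap contents = [5, 49, 68, 78]
push(58): heap contents = [5, 49, 58, 68, 78]
pop() → 5: heap contents = [49, 58, 68, 78]
pop() → 49: heap contents = [58, 68, 78]

Answer: 58 68 78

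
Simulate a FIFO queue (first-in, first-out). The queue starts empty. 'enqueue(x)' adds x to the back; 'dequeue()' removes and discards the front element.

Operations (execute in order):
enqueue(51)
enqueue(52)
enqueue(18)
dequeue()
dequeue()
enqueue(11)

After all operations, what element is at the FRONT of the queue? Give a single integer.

enqueue(51): queue = [51]
enqueue(52): queue = [51, 52]
enqueue(18): queue = [51, 52, 18]
dequeue(): queue = [52, 18]
dequeue(): queue = [18]
enqueue(11): queue = [18, 11]

Answer: 18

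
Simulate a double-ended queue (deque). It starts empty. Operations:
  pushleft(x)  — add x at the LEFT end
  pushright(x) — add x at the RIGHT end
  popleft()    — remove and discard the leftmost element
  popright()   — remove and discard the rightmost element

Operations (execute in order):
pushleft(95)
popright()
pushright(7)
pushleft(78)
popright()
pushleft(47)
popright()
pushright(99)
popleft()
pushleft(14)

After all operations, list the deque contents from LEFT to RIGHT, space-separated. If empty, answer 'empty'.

Answer: 14 99

Derivation:
pushleft(95): [95]
popright(): []
pushright(7): [7]
pushleft(78): [78, 7]
popright(): [78]
pushleft(47): [47, 78]
popright(): [47]
pushright(99): [47, 99]
popleft(): [99]
pushleft(14): [14, 99]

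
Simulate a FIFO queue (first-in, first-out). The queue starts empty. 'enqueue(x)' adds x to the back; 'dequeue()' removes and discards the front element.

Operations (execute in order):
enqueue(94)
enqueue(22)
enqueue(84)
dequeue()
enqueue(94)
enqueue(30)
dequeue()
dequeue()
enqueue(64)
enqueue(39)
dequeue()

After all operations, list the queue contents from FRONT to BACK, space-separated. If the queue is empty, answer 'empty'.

Answer: 30 64 39

Derivation:
enqueue(94): [94]
enqueue(22): [94, 22]
enqueue(84): [94, 22, 84]
dequeue(): [22, 84]
enqueue(94): [22, 84, 94]
enqueue(30): [22, 84, 94, 30]
dequeue(): [84, 94, 30]
dequeue(): [94, 30]
enqueue(64): [94, 30, 64]
enqueue(39): [94, 30, 64, 39]
dequeue(): [30, 64, 39]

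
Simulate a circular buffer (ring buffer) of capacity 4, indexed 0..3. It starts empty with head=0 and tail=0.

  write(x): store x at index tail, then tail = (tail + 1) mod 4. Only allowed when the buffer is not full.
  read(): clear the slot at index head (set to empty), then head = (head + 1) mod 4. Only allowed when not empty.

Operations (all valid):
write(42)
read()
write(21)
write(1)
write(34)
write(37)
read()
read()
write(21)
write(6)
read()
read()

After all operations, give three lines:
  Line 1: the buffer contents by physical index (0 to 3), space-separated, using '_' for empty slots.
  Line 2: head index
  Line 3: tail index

Answer: _ 21 6 _
1
3

Derivation:
write(42): buf=[42 _ _ _], head=0, tail=1, size=1
read(): buf=[_ _ _ _], head=1, tail=1, size=0
write(21): buf=[_ 21 _ _], head=1, tail=2, size=1
write(1): buf=[_ 21 1 _], head=1, tail=3, size=2
write(34): buf=[_ 21 1 34], head=1, tail=0, size=3
write(37): buf=[37 21 1 34], head=1, tail=1, size=4
read(): buf=[37 _ 1 34], head=2, tail=1, size=3
read(): buf=[37 _ _ 34], head=3, tail=1, size=2
write(21): buf=[37 21 _ 34], head=3, tail=2, size=3
write(6): buf=[37 21 6 34], head=3, tail=3, size=4
read(): buf=[37 21 6 _], head=0, tail=3, size=3
read(): buf=[_ 21 6 _], head=1, tail=3, size=2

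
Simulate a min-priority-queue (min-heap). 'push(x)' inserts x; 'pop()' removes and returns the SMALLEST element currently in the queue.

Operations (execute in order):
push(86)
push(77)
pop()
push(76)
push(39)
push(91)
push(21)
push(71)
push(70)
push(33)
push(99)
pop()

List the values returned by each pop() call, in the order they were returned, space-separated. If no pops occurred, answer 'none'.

push(86): heap contents = [86]
push(77): heap contents = [77, 86]
pop() → 77: heap contents = [86]
push(76): heap contents = [76, 86]
push(39): heap contents = [39, 76, 86]
push(91): heap contents = [39, 76, 86, 91]
push(21): heap contents = [21, 39, 76, 86, 91]
push(71): heap contents = [21, 39, 71, 76, 86, 91]
push(70): heap contents = [21, 39, 70, 71, 76, 86, 91]
push(33): heap contents = [21, 33, 39, 70, 71, 76, 86, 91]
push(99): heap contents = [21, 33, 39, 70, 71, 76, 86, 91, 99]
pop() → 21: heap contents = [33, 39, 70, 71, 76, 86, 91, 99]

Answer: 77 21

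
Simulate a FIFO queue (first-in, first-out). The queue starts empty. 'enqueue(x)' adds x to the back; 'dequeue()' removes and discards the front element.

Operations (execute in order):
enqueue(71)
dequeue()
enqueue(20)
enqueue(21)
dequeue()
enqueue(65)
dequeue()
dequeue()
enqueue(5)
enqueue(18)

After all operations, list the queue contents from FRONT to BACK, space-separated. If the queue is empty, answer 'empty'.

enqueue(71): [71]
dequeue(): []
enqueue(20): [20]
enqueue(21): [20, 21]
dequeue(): [21]
enqueue(65): [21, 65]
dequeue(): [65]
dequeue(): []
enqueue(5): [5]
enqueue(18): [5, 18]

Answer: 5 18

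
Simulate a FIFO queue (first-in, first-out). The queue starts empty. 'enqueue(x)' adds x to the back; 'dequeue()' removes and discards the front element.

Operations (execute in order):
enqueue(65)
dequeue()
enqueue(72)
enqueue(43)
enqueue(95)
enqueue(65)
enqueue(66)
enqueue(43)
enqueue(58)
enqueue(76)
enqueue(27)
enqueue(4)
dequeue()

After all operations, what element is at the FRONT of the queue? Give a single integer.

enqueue(65): queue = [65]
dequeue(): queue = []
enqueue(72): queue = [72]
enqueue(43): queue = [72, 43]
enqueue(95): queue = [72, 43, 95]
enqueue(65): queue = [72, 43, 95, 65]
enqueue(66): queue = [72, 43, 95, 65, 66]
enqueue(43): queue = [72, 43, 95, 65, 66, 43]
enqueue(58): queue = [72, 43, 95, 65, 66, 43, 58]
enqueue(76): queue = [72, 43, 95, 65, 66, 43, 58, 76]
enqueue(27): queue = [72, 43, 95, 65, 66, 43, 58, 76, 27]
enqueue(4): queue = [72, 43, 95, 65, 66, 43, 58, 76, 27, 4]
dequeue(): queue = [43, 95, 65, 66, 43, 58, 76, 27, 4]

Answer: 43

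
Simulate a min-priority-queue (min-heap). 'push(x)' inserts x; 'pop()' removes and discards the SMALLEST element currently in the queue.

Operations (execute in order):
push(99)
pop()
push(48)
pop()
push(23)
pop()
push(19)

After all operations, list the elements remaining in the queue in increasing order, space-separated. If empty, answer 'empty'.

push(99): heap contents = [99]
pop() → 99: heap contents = []
push(48): heap contents = [48]
pop() → 48: heap contents = []
push(23): heap contents = [23]
pop() → 23: heap contents = []
push(19): heap contents = [19]

Answer: 19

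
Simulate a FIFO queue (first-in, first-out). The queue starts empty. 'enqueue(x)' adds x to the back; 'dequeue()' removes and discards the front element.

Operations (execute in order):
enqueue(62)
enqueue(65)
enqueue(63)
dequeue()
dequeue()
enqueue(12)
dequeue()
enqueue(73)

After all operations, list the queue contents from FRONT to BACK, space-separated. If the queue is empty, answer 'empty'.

Answer: 12 73

Derivation:
enqueue(62): [62]
enqueue(65): [62, 65]
enqueue(63): [62, 65, 63]
dequeue(): [65, 63]
dequeue(): [63]
enqueue(12): [63, 12]
dequeue(): [12]
enqueue(73): [12, 73]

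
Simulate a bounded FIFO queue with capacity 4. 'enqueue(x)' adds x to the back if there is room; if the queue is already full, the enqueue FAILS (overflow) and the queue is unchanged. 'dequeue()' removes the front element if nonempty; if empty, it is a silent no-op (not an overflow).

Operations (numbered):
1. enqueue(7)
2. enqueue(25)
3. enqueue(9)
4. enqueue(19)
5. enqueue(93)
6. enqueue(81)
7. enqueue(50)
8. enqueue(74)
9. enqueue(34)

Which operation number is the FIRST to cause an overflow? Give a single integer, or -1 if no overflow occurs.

1. enqueue(7): size=1
2. enqueue(25): size=2
3. enqueue(9): size=3
4. enqueue(19): size=4
5. enqueue(93): size=4=cap → OVERFLOW (fail)
6. enqueue(81): size=4=cap → OVERFLOW (fail)
7. enqueue(50): size=4=cap → OVERFLOW (fail)
8. enqueue(74): size=4=cap → OVERFLOW (fail)
9. enqueue(34): size=4=cap → OVERFLOW (fail)

Answer: 5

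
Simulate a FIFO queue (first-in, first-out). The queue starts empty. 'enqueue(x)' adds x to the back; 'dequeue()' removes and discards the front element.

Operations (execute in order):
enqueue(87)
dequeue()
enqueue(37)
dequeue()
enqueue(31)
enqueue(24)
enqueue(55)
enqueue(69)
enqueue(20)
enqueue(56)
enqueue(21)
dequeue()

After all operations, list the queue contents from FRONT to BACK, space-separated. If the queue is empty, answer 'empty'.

Answer: 24 55 69 20 56 21

Derivation:
enqueue(87): [87]
dequeue(): []
enqueue(37): [37]
dequeue(): []
enqueue(31): [31]
enqueue(24): [31, 24]
enqueue(55): [31, 24, 55]
enqueue(69): [31, 24, 55, 69]
enqueue(20): [31, 24, 55, 69, 20]
enqueue(56): [31, 24, 55, 69, 20, 56]
enqueue(21): [31, 24, 55, 69, 20, 56, 21]
dequeue(): [24, 55, 69, 20, 56, 21]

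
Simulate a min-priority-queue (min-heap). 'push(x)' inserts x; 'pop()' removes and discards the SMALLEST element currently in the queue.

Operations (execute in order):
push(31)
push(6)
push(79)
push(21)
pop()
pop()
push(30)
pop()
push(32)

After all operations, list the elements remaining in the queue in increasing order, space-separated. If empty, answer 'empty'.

Answer: 31 32 79

Derivation:
push(31): heap contents = [31]
push(6): heap contents = [6, 31]
push(79): heap contents = [6, 31, 79]
push(21): heap contents = [6, 21, 31, 79]
pop() → 6: heap contents = [21, 31, 79]
pop() → 21: heap contents = [31, 79]
push(30): heap contents = [30, 31, 79]
pop() → 30: heap contents = [31, 79]
push(32): heap contents = [31, 32, 79]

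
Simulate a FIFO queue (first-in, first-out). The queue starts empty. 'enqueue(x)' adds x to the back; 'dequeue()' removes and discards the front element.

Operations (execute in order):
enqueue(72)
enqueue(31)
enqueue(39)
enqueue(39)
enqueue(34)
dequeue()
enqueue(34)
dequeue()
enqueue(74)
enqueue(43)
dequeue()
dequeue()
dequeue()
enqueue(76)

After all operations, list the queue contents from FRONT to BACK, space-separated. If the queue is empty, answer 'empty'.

enqueue(72): [72]
enqueue(31): [72, 31]
enqueue(39): [72, 31, 39]
enqueue(39): [72, 31, 39, 39]
enqueue(34): [72, 31, 39, 39, 34]
dequeue(): [31, 39, 39, 34]
enqueue(34): [31, 39, 39, 34, 34]
dequeue(): [39, 39, 34, 34]
enqueue(74): [39, 39, 34, 34, 74]
enqueue(43): [39, 39, 34, 34, 74, 43]
dequeue(): [39, 34, 34, 74, 43]
dequeue(): [34, 34, 74, 43]
dequeue(): [34, 74, 43]
enqueue(76): [34, 74, 43, 76]

Answer: 34 74 43 76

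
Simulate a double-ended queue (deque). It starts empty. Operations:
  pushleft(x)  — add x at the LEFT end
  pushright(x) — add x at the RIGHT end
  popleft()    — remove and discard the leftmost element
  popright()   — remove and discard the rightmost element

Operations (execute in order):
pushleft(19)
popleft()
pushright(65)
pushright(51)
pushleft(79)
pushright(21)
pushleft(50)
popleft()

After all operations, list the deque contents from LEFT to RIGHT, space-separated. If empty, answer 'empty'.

Answer: 79 65 51 21

Derivation:
pushleft(19): [19]
popleft(): []
pushright(65): [65]
pushright(51): [65, 51]
pushleft(79): [79, 65, 51]
pushright(21): [79, 65, 51, 21]
pushleft(50): [50, 79, 65, 51, 21]
popleft(): [79, 65, 51, 21]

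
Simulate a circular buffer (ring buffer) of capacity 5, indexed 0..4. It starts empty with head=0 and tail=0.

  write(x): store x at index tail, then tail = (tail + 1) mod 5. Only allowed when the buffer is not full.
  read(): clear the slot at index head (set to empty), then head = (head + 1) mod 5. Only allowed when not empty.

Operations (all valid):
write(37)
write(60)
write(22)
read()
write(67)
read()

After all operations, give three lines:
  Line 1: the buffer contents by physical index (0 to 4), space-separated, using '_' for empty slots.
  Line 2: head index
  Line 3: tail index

write(37): buf=[37 _ _ _ _], head=0, tail=1, size=1
write(60): buf=[37 60 _ _ _], head=0, tail=2, size=2
write(22): buf=[37 60 22 _ _], head=0, tail=3, size=3
read(): buf=[_ 60 22 _ _], head=1, tail=3, size=2
write(67): buf=[_ 60 22 67 _], head=1, tail=4, size=3
read(): buf=[_ _ 22 67 _], head=2, tail=4, size=2

Answer: _ _ 22 67 _
2
4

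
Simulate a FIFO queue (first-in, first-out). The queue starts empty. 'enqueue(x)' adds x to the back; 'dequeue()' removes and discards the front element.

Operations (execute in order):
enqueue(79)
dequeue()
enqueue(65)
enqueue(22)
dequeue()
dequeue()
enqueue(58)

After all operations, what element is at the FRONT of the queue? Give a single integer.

enqueue(79): queue = [79]
dequeue(): queue = []
enqueue(65): queue = [65]
enqueue(22): queue = [65, 22]
dequeue(): queue = [22]
dequeue(): queue = []
enqueue(58): queue = [58]

Answer: 58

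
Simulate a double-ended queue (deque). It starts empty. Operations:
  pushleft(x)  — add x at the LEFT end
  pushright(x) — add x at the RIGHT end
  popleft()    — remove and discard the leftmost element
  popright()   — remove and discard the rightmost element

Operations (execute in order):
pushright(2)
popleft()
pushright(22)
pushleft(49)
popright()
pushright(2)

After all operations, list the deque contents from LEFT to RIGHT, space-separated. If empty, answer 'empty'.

Answer: 49 2

Derivation:
pushright(2): [2]
popleft(): []
pushright(22): [22]
pushleft(49): [49, 22]
popright(): [49]
pushright(2): [49, 2]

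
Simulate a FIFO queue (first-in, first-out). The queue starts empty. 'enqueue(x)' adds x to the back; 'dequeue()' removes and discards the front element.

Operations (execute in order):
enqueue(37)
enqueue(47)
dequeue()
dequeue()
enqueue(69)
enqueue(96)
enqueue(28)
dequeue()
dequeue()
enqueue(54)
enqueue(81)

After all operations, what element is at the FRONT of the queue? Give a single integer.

enqueue(37): queue = [37]
enqueue(47): queue = [37, 47]
dequeue(): queue = [47]
dequeue(): queue = []
enqueue(69): queue = [69]
enqueue(96): queue = [69, 96]
enqueue(28): queue = [69, 96, 28]
dequeue(): queue = [96, 28]
dequeue(): queue = [28]
enqueue(54): queue = [28, 54]
enqueue(81): queue = [28, 54, 81]

Answer: 28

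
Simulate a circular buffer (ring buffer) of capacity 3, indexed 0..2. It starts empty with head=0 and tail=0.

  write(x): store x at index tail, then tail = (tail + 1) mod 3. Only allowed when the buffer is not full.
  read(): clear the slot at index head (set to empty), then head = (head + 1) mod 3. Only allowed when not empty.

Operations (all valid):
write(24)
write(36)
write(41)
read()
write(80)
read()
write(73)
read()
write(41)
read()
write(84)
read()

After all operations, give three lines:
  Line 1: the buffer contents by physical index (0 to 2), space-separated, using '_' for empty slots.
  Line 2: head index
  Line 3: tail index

Answer: 84 _ 41
2
1

Derivation:
write(24): buf=[24 _ _], head=0, tail=1, size=1
write(36): buf=[24 36 _], head=0, tail=2, size=2
write(41): buf=[24 36 41], head=0, tail=0, size=3
read(): buf=[_ 36 41], head=1, tail=0, size=2
write(80): buf=[80 36 41], head=1, tail=1, size=3
read(): buf=[80 _ 41], head=2, tail=1, size=2
write(73): buf=[80 73 41], head=2, tail=2, size=3
read(): buf=[80 73 _], head=0, tail=2, size=2
write(41): buf=[80 73 41], head=0, tail=0, size=3
read(): buf=[_ 73 41], head=1, tail=0, size=2
write(84): buf=[84 73 41], head=1, tail=1, size=3
read(): buf=[84 _ 41], head=2, tail=1, size=2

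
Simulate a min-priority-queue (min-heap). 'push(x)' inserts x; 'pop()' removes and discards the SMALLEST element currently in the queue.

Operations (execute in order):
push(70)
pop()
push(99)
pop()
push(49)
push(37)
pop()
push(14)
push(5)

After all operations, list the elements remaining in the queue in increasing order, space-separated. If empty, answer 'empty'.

Answer: 5 14 49

Derivation:
push(70): heap contents = [70]
pop() → 70: heap contents = []
push(99): heap contents = [99]
pop() → 99: heap contents = []
push(49): heap contents = [49]
push(37): heap contents = [37, 49]
pop() → 37: heap contents = [49]
push(14): heap contents = [14, 49]
push(5): heap contents = [5, 14, 49]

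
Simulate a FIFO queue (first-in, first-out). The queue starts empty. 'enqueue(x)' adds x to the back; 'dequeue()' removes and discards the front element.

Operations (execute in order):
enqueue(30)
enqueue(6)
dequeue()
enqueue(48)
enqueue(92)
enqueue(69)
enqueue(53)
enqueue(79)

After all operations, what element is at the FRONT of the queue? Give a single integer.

enqueue(30): queue = [30]
enqueue(6): queue = [30, 6]
dequeue(): queue = [6]
enqueue(48): queue = [6, 48]
enqueue(92): queue = [6, 48, 92]
enqueue(69): queue = [6, 48, 92, 69]
enqueue(53): queue = [6, 48, 92, 69, 53]
enqueue(79): queue = [6, 48, 92, 69, 53, 79]

Answer: 6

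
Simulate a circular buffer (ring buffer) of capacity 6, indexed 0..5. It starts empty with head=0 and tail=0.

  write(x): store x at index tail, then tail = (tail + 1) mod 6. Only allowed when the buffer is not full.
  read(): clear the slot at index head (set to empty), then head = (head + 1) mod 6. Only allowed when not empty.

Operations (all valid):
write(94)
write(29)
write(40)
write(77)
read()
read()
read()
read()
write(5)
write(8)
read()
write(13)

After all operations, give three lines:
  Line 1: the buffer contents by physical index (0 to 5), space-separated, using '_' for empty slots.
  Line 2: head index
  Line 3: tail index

Answer: 13 _ _ _ _ 8
5
1

Derivation:
write(94): buf=[94 _ _ _ _ _], head=0, tail=1, size=1
write(29): buf=[94 29 _ _ _ _], head=0, tail=2, size=2
write(40): buf=[94 29 40 _ _ _], head=0, tail=3, size=3
write(77): buf=[94 29 40 77 _ _], head=0, tail=4, size=4
read(): buf=[_ 29 40 77 _ _], head=1, tail=4, size=3
read(): buf=[_ _ 40 77 _ _], head=2, tail=4, size=2
read(): buf=[_ _ _ 77 _ _], head=3, tail=4, size=1
read(): buf=[_ _ _ _ _ _], head=4, tail=4, size=0
write(5): buf=[_ _ _ _ 5 _], head=4, tail=5, size=1
write(8): buf=[_ _ _ _ 5 8], head=4, tail=0, size=2
read(): buf=[_ _ _ _ _ 8], head=5, tail=0, size=1
write(13): buf=[13 _ _ _ _ 8], head=5, tail=1, size=2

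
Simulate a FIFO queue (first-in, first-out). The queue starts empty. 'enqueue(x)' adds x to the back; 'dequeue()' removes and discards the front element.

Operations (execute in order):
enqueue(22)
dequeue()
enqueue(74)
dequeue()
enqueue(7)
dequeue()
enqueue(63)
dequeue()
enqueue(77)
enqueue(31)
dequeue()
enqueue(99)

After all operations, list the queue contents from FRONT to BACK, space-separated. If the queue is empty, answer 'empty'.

Answer: 31 99

Derivation:
enqueue(22): [22]
dequeue(): []
enqueue(74): [74]
dequeue(): []
enqueue(7): [7]
dequeue(): []
enqueue(63): [63]
dequeue(): []
enqueue(77): [77]
enqueue(31): [77, 31]
dequeue(): [31]
enqueue(99): [31, 99]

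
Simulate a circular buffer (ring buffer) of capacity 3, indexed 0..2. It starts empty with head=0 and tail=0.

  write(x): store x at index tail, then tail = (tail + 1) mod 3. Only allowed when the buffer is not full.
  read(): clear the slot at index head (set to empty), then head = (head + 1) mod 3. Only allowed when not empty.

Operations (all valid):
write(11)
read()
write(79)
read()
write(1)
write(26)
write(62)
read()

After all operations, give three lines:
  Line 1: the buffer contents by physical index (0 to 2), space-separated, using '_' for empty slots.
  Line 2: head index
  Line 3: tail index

write(11): buf=[11 _ _], head=0, tail=1, size=1
read(): buf=[_ _ _], head=1, tail=1, size=0
write(79): buf=[_ 79 _], head=1, tail=2, size=1
read(): buf=[_ _ _], head=2, tail=2, size=0
write(1): buf=[_ _ 1], head=2, tail=0, size=1
write(26): buf=[26 _ 1], head=2, tail=1, size=2
write(62): buf=[26 62 1], head=2, tail=2, size=3
read(): buf=[26 62 _], head=0, tail=2, size=2

Answer: 26 62 _
0
2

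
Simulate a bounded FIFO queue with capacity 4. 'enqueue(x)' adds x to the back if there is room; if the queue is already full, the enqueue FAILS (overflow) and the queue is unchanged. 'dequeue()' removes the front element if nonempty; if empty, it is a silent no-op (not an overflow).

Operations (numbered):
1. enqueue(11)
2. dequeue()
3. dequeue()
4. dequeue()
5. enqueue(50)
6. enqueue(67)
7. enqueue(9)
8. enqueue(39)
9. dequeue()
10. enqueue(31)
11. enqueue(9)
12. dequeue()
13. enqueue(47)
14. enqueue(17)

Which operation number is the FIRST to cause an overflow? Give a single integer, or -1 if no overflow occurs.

1. enqueue(11): size=1
2. dequeue(): size=0
3. dequeue(): empty, no-op, size=0
4. dequeue(): empty, no-op, size=0
5. enqueue(50): size=1
6. enqueue(67): size=2
7. enqueue(9): size=3
8. enqueue(39): size=4
9. dequeue(): size=3
10. enqueue(31): size=4
11. enqueue(9): size=4=cap → OVERFLOW (fail)
12. dequeue(): size=3
13. enqueue(47): size=4
14. enqueue(17): size=4=cap → OVERFLOW (fail)

Answer: 11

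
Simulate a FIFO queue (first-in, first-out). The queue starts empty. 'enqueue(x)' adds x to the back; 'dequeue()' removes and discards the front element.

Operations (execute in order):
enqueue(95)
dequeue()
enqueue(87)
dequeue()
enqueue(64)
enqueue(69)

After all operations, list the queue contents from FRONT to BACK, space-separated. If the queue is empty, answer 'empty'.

Answer: 64 69

Derivation:
enqueue(95): [95]
dequeue(): []
enqueue(87): [87]
dequeue(): []
enqueue(64): [64]
enqueue(69): [64, 69]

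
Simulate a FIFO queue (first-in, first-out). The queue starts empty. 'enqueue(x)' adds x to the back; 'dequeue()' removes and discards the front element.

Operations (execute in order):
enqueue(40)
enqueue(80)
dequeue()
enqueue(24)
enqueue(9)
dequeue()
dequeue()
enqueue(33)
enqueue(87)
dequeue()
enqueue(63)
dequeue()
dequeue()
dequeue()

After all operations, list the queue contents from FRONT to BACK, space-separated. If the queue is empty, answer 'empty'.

Answer: empty

Derivation:
enqueue(40): [40]
enqueue(80): [40, 80]
dequeue(): [80]
enqueue(24): [80, 24]
enqueue(9): [80, 24, 9]
dequeue(): [24, 9]
dequeue(): [9]
enqueue(33): [9, 33]
enqueue(87): [9, 33, 87]
dequeue(): [33, 87]
enqueue(63): [33, 87, 63]
dequeue(): [87, 63]
dequeue(): [63]
dequeue(): []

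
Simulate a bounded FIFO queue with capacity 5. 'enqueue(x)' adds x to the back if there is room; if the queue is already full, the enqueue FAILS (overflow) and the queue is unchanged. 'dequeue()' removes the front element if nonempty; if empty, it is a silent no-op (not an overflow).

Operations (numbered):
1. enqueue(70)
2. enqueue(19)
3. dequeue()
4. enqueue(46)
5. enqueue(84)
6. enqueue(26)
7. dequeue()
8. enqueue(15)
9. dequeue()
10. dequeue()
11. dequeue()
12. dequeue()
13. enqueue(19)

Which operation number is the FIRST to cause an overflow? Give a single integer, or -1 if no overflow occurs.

1. enqueue(70): size=1
2. enqueue(19): size=2
3. dequeue(): size=1
4. enqueue(46): size=2
5. enqueue(84): size=3
6. enqueue(26): size=4
7. dequeue(): size=3
8. enqueue(15): size=4
9. dequeue(): size=3
10. dequeue(): size=2
11. dequeue(): size=1
12. dequeue(): size=0
13. enqueue(19): size=1

Answer: -1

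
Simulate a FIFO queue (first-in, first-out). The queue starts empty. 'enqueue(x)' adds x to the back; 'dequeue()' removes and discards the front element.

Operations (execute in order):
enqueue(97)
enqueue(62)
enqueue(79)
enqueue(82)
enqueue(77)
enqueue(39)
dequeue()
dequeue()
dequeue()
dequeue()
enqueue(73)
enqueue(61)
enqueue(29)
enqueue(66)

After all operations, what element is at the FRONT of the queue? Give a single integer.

enqueue(97): queue = [97]
enqueue(62): queue = [97, 62]
enqueue(79): queue = [97, 62, 79]
enqueue(82): queue = [97, 62, 79, 82]
enqueue(77): queue = [97, 62, 79, 82, 77]
enqueue(39): queue = [97, 62, 79, 82, 77, 39]
dequeue(): queue = [62, 79, 82, 77, 39]
dequeue(): queue = [79, 82, 77, 39]
dequeue(): queue = [82, 77, 39]
dequeue(): queue = [77, 39]
enqueue(73): queue = [77, 39, 73]
enqueue(61): queue = [77, 39, 73, 61]
enqueue(29): queue = [77, 39, 73, 61, 29]
enqueue(66): queue = [77, 39, 73, 61, 29, 66]

Answer: 77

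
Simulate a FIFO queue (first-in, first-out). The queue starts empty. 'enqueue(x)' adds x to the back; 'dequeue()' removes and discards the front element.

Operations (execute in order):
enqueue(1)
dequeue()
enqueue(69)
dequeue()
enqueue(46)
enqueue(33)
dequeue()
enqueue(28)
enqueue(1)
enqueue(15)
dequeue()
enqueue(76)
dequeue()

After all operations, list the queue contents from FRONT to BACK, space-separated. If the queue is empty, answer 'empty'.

Answer: 1 15 76

Derivation:
enqueue(1): [1]
dequeue(): []
enqueue(69): [69]
dequeue(): []
enqueue(46): [46]
enqueue(33): [46, 33]
dequeue(): [33]
enqueue(28): [33, 28]
enqueue(1): [33, 28, 1]
enqueue(15): [33, 28, 1, 15]
dequeue(): [28, 1, 15]
enqueue(76): [28, 1, 15, 76]
dequeue(): [1, 15, 76]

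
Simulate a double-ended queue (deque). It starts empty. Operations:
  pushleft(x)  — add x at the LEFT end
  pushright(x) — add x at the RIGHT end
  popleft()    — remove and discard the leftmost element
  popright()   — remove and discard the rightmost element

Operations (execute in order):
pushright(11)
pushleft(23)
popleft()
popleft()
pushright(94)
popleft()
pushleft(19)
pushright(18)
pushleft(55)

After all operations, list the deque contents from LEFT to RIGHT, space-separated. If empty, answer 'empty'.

Answer: 55 19 18

Derivation:
pushright(11): [11]
pushleft(23): [23, 11]
popleft(): [11]
popleft(): []
pushright(94): [94]
popleft(): []
pushleft(19): [19]
pushright(18): [19, 18]
pushleft(55): [55, 19, 18]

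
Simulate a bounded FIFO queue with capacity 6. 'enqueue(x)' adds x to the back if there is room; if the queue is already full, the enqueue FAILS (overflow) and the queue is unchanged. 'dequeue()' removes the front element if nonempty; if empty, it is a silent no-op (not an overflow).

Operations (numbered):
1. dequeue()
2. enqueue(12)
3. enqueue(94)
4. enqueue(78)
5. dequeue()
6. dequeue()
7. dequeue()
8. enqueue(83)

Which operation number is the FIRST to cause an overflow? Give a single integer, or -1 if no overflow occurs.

Answer: -1

Derivation:
1. dequeue(): empty, no-op, size=0
2. enqueue(12): size=1
3. enqueue(94): size=2
4. enqueue(78): size=3
5. dequeue(): size=2
6. dequeue(): size=1
7. dequeue(): size=0
8. enqueue(83): size=1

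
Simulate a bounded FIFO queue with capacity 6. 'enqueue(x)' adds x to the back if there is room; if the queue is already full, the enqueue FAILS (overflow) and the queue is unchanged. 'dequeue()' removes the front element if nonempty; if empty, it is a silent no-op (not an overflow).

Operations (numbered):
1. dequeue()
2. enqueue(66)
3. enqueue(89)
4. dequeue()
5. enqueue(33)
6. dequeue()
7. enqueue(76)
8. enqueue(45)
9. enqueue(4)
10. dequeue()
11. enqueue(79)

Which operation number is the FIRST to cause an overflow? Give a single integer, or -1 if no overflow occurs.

Answer: -1

Derivation:
1. dequeue(): empty, no-op, size=0
2. enqueue(66): size=1
3. enqueue(89): size=2
4. dequeue(): size=1
5. enqueue(33): size=2
6. dequeue(): size=1
7. enqueue(76): size=2
8. enqueue(45): size=3
9. enqueue(4): size=4
10. dequeue(): size=3
11. enqueue(79): size=4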